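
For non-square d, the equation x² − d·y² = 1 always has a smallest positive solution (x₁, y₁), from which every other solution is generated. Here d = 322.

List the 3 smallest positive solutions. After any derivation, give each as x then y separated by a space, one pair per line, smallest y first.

√322 → a₀=17, period (1,16,1,34); ℓ=4 even so k=3
i=0: a=17 ⇒ p=17, q=1
…
i=2: a=16 ⇒ p=305, q=17
i=3: a=1 ⇒ p=323, q=18
(x₁, y₁) = (323, 18);  323² − 322·18² = 1 ✓
n=2: (323,18)∘(323,18) = (323·323+322·18·18, 323·18+18·323) = (208657,11628)
n=3: (208657,11628)∘(323,18) = (323·208657+322·18·11628, 323·11628+18·208657) = (134792099,7511670)

323 18
208657 11628
134792099 7511670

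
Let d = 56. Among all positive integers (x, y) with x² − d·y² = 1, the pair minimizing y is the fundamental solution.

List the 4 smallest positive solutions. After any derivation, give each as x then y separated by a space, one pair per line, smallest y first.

d=56: √d = [7; 2,14] (ℓ=2, even), read p_1/q_1
a_0=7:  p_0=7·1+0=7,  q_0=7·0+1=1
a_1=2:  p_1=2·7+1=15,  q_1=2·1+0=2
fundamental: x₁=15, y₁=2  (since 225 − 56·4 = 1)
k=2:  x_2 = 15·15+56·2·2 = 449,  y_2 = 15·2+2·15 = 60
k=3:  x_3 = 15·449+56·2·60 = 13455,  y_3 = 15·60+2·449 = 1798
k=4:  x_4 = 15·13455+56·2·1798 = 403201,  y_4 = 15·1798+2·13455 = 53880

15 2
449 60
13455 1798
403201 53880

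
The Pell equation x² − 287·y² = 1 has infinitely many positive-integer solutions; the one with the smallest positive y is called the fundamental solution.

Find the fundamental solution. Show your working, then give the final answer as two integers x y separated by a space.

288 17

[16; 1,15,1,32] for √287; ℓ=4 ⇒ convergent index 3
a_0=16:  p_0=16·1+0=16,  q_0=16·0+1=1
a_1=1:  p_1=1·16+1=17,  q_1=1·1+0=1
a_2=15:  p_2=15·17+16=271,  q_2=15·1+1=16
a_3=1:  p_3=1·271+17=288,  q_3=1·16+1=17
(x₁, y₁) = (288, 17);  288² − 287·17² = 1 ✓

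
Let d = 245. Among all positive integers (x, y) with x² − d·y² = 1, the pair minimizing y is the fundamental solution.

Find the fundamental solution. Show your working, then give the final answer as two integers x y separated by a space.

51841 3312

[15; 1,1,1,7,6,7,1,1,1,30] for √245; ℓ=10 ⇒ convergent index 9
i=0: a=15 ⇒ p=15, q=1
…
i=5: a=6 ⇒ p=2207, q=141
…
i=7: a=1 ⇒ p=18016, q=1151
i=8: a=1 ⇒ p=33825, q=2161
i=9: a=1 ⇒ p=51841, q=3312
fundamental: x₁=51841, y₁=3312  (since 2687489281 − 245·10969344 = 1)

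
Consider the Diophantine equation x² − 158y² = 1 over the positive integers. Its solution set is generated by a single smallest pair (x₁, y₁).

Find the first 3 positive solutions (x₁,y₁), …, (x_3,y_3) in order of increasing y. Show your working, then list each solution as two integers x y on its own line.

d=158: √d = [12; 1,1,3,12,3,1,1,24] (ℓ=8, even), read p_7/q_7
k=0  a_k=12  p_k/q_k = 12/1
…
k=3  a_k=3  p_k/q_k = 88/7
…
k=6  a_k=1  p_k/q_k = 4412/351
k=7  a_k=1  p_k/q_k = 7743/616
(x₁, y₁) = (7743, 616);  7743² − 158·616² = 1 ✓
(7743+616√158)^2 = 119908097 + 9539376√158
(7743+616√158)^3 = 1856896782399 + 147726776120√158

7743 616
119908097 9539376
1856896782399 147726776120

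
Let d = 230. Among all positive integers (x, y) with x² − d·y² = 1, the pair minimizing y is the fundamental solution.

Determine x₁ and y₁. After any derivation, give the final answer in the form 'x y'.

√230 = [15; 6,30, …], period ℓ=2 (even) → k=1
step 0: (15, 1)  from 15·(1,0) + (0,1)
step 1: (91, 6)  from 6·(15,1) + (1,0)
→ (91, 6).  Check: 91²=8281, 230·6²=8280, difference 1.

91 6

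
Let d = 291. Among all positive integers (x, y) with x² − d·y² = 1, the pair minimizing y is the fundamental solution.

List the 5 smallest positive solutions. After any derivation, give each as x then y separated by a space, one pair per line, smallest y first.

d=291: √d = [17; 17,34] (ℓ=2, even), read p_1/q_1
a_0=17:  p_0=17·1+0=17,  q_0=17·0+1=1
a_1=17:  p_1=17·17+1=290,  q_1=17·1+0=17
(x₁, y₁) = (290, 17);  290² − 291·17² = 1 ✓
(290+17√291)^2 = 168199 + 9860√291
(290+17√291)^3 = 97555130 + 5718783√291
(290+17√291)^4 = 56581807201 + 3316884280√291
(290+17√291)^5 = 32817350621450 + 1923787163617√291

290 17
168199 9860
97555130 5718783
56581807201 3316884280
32817350621450 1923787163617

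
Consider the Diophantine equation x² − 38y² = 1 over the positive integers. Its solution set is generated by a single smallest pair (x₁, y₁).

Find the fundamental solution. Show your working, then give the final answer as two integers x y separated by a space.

37 6

√38 = [6; 6,12, …], period ℓ=2 (even) → k=1
k=0  a_k=6  p_k/q_k = 6/1
k=1  a_k=6  p_k/q_k = 37/6
→ (37, 6).  Check: 37²=1369, 38·6²=1368, difference 1.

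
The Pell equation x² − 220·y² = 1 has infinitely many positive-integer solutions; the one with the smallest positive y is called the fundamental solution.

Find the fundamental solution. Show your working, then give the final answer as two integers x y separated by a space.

d=220: √d = [14; 1,4,1,28] (ℓ=4, even), read p_3/q_3
k=0  a_k=14  p_k/q_k = 14/1
…
k=2  a_k=4  p_k/q_k = 74/5
k=3  a_k=1  p_k/q_k = 89/6
(x₁, y₁) = (89, 6);  89² − 220·6² = 1 ✓

89 6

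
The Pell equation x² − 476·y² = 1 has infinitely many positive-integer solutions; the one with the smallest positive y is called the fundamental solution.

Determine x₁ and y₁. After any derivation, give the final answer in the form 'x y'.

28799 1320

[21; 1,4,2,10,2,4,1,42] for √476; ℓ=8 ⇒ convergent index 7
a_0=21:  p_0=21·1+0=21,  q_0=21·0+1=1
a_1=1:  p_1=1·21+1=22,  q_1=1·1+0=1
a_2=4:  p_2=4·22+21=109,  q_2=4·1+1=5
a_3=2:  p_3=2·109+22=240,  q_3=2·5+1=11
…
a_5=2:  p_5=2·2509+240=5258,  q_5=2·115+11=241
a_6=4:  p_6=4·5258+2509=23541,  q_6=4·241+115=1079
a_7=1:  p_7=1·23541+5258=28799,  q_7=1·1079+241=1320
→ (28799, 1320).  Check: 28799²=829382401, 476·1320²=829382400, difference 1.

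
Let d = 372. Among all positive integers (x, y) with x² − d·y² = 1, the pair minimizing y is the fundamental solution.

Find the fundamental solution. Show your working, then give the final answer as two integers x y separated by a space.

√372 = [19; 3,2,12,2,3,38, …], period ℓ=6 (even) → k=5
i=0: a=19 ⇒ p=19, q=1
i=1: a=3 ⇒ p=58, q=3
i=2: a=2 ⇒ p=135, q=7
…
i=4: a=2 ⇒ p=3491, q=181
i=5: a=3 ⇒ p=12151, q=630
→ (12151, 630).  Check: 12151²=147646801, 372·630²=147646800, difference 1.

12151 630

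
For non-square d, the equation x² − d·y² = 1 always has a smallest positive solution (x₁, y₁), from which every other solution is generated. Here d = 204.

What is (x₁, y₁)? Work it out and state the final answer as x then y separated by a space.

[14; 3,1,1,6,1,1,3,28] for √204; ℓ=8 ⇒ convergent index 7
i=0: a=14 ⇒ p=14, q=1
i=1: a=3 ⇒ p=43, q=3
i=2: a=1 ⇒ p=57, q=4
…
i=6: a=1 ⇒ p=1414, q=99
i=7: a=3 ⇒ p=4999, q=350
→ (4999, 350).  Check: 4999²=24990001, 204·350²=24990000, difference 1.

4999 350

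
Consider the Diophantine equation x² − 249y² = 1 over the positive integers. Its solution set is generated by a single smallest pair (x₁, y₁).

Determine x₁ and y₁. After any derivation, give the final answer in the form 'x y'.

d=249: √d = [15; 1,3,1,1,5,…,3,1,30] (ℓ=16, even), read p_15/q_15
step 0: (15, 1)  from 15·(1,0) + (0,1)
step 1: (16, 1)  from 1·(15,1) + (1,0)
step 2: (63, 4)  from 3·(16,1) + (15,1)
…
step 5: (789, 50)  from 5·(142,9) + (79,5)
step 6: (931, 59)  from 1·(789,50) + (142,9)
step 7: (3582, 227)  from 3·(931,59) + (789,50)
…
step 11: (866765, 54929)  from 5·(150586,9543) + (113835,7214)
step 12: (1017351, 64472)  from 1·(866765,54929) + (150586,9543)
step 13: (1884116, 119401)  from 1·(1017351,64472) + (866765,54929)
step 14: (6669699, 422675)  from 3·(1884116,119401) + (1017351,64472)
step 15: (8553815, 542076)  from 1·(6669699,422675) + (1884116,119401)
fundamental: x₁=8553815, y₁=542076  (since 73167751054225 − 249·293846389776 = 1)

8553815 542076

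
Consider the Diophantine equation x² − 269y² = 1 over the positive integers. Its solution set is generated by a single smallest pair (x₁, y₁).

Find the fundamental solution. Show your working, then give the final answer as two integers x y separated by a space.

13449 820

[16; 2,2,32] for √269; ℓ=3 ⇒ convergent index 5
step 0: (16, 1)  from 16·(1,0) + (0,1)
step 1: (33, 2)  from 2·(16,1) + (1,0)
…
step 4: (5396, 329)  from 2·(2657,162) + (82,5)
step 5: (13449, 820)  from 2·(5396,329) + (2657,162)
→ (13449, 820).  Check: 13449²=180875601, 269·820²=180875600, difference 1.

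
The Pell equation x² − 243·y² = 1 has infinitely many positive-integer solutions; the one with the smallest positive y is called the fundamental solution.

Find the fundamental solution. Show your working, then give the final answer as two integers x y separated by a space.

70226 4505

d=243: √d = [15; 1,1,2,3,15,3,2,1,1,30] (ℓ=10, even), read p_9/q_9
step 0: (15, 1)  from 15·(1,0) + (0,1)
step 1: (16, 1)  from 1·(15,1) + (1,0)
step 2: (31, 2)  from 1·(16,1) + (15,1)
…
step 4: (265, 17)  from 3·(78,5) + (31,2)
step 5: (4053, 260)  from 15·(265,17) + (78,5)
…
step 7: (28901, 1854)  from 2·(12424,797) + (4053,260)
step 8: (41325, 2651)  from 1·(28901,1854) + (12424,797)
step 9: (70226, 4505)  from 1·(41325,2651) + (28901,1854)
fundamental: x₁=70226, y₁=4505  (since 4931691076 − 243·20295025 = 1)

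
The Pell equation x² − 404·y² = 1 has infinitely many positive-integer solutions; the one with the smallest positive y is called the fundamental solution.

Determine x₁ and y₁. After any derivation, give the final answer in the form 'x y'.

√404 → a₀=20, period (10,40); ℓ=2 even so k=1
i=0: a=20 ⇒ p=20, q=1
i=1: a=10 ⇒ p=201, q=10
→ (201, 10).  Check: 201²=40401, 404·10²=40400, difference 1.

201 10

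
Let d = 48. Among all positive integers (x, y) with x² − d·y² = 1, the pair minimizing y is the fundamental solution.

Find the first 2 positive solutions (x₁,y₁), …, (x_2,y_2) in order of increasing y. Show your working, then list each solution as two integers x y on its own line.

√48 = [6; 1,12, …], period ℓ=2 (even) → k=1
k=0  a_k=6  p_k/q_k = 6/1
k=1  a_k=1  p_k/q_k = 7/1
→ (7, 1).  Check: 7²=49, 48·1²=48, difference 1.
k=2:  x_2 = 7·7+48·1·1 = 97,  y_2 = 7·1+1·7 = 14

7 1
97 14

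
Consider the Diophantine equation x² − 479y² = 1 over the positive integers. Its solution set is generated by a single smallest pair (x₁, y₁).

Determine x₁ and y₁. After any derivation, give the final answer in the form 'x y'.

d=479: √d = [21; 1,7,1,3,2,21,2,3,1,7,1,42] (ℓ=12, even), read p_11/q_11
a_0=21:  p_0=21·1+0=21,  q_0=21·0+1=1
a_1=1:  p_1=1·21+1=22,  q_1=1·1+0=1
a_2=7:  p_2=7·22+21=175,  q_2=7·1+1=8
a_3=1:  p_3=1·175+22=197,  q_3=1·8+1=9
…
a_7=2:  p_7=2·37075+1729=75879,  q_7=2·1694+79=3467
a_8=3:  p_8=3·75879+37075=264712,  q_8=3·3467+1694=12095
a_9=1:  p_9=1·264712+75879=340591,  q_9=1·12095+3467=15562
a_10=7:  p_10=7·340591+264712=2648849,  q_10=7·15562+12095=121029
a_11=1:  p_11=1·2648849+340591=2989440,  q_11=1·121029+15562=136591
→ (2989440, 136591).  Check: 2989440²=8936751513600, 479·136591²=8936751513599, difference 1.

2989440 136591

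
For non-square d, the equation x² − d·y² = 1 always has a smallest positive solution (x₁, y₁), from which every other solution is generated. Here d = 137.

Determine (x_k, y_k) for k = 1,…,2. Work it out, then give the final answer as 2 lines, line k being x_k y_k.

6083073 519712
74007554246657 6322892069952

[11; 1,2,2,1,1,2,2,1,22] for √137; ℓ=9 ⇒ convergent index 17
k=0  a_k=11  p_k/q_k = 11/1
k=1  a_k=1  p_k/q_k = 12/1
k=2  a_k=2  p_k/q_k = 35/3
…
k=4  a_k=1  p_k/q_k = 117/10
…
k=6  a_k=2  p_k/q_k = 515/44
…
k=9  a_k=22  p_k/q_k = 39597/3383
k=10  a_k=1  p_k/q_k = 41341/3532
…
k=16  a_k=2  p_k/q_k = 4286741/366241
k=17  a_k=1  p_k/q_k = 6083073/519712
→ (6083073, 519712).  Check: 6083073²=37003777123329, 137·519712²=37003777123328, difference 1.
(x_2, y_2) = (6083073·6083073 + 137·519712·519712, 6083073·519712 + 519712·6083073) = (74007554246657, 6322892069952)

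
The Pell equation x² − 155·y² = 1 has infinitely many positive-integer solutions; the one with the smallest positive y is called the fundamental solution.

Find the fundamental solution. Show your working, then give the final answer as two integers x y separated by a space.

√155 → a₀=12, period (2,4,2,24); ℓ=4 even so k=3
i=0: a=12 ⇒ p=12, q=1
i=1: a=2 ⇒ p=25, q=2
i=2: a=4 ⇒ p=112, q=9
i=3: a=2 ⇒ p=249, q=20
→ (249, 20).  Check: 249²=62001, 155·20²=62000, difference 1.

249 20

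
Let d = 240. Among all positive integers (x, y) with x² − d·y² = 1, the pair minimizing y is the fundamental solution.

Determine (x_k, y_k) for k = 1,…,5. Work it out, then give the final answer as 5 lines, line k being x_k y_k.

31 2
1921 124
119071 7686
7380481 476408
457470751 29529610

√240 → a₀=15, period (2,30); ℓ=2 even so k=1
k=0  a_k=15  p_k/q_k = 15/1
k=1  a_k=2  p_k/q_k = 31/2
fundamental: x₁=31, y₁=2  (since 961 − 240·4 = 1)
k=2:  x_2 = 31·31+240·2·2 = 1921,  y_2 = 31·2+2·31 = 124
k=3:  x_3 = 31·1921+240·2·124 = 119071,  y_3 = 31·124+2·1921 = 7686
k=4:  x_4 = 31·119071+240·2·7686 = 7380481,  y_4 = 31·7686+2·119071 = 476408
k=5:  x_5 = 31·7380481+240·2·476408 = 457470751,  y_5 = 31·476408+2·7380481 = 29529610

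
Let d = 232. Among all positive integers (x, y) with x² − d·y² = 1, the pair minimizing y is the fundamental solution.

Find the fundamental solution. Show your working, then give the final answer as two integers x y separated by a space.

[15; 4,3,7,3,4,30] for √232; ℓ=6 ⇒ convergent index 5
a_0=15:  p_0=15·1+0=15,  q_0=15·0+1=1
a_1=4:  p_1=4·15+1=61,  q_1=4·1+0=4
a_2=3:  p_2=3·61+15=198,  q_2=3·4+1=13
…
a_4=3:  p_4=3·1447+198=4539,  q_4=3·95+13=298
a_5=4:  p_5=4·4539+1447=19603,  q_5=4·298+95=1287
(x₁, y₁) = (19603, 1287);  19603² − 232·1287² = 1 ✓

19603 1287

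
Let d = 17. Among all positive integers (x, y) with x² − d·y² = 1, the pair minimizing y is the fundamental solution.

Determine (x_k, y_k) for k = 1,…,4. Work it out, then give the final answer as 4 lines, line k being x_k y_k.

d=17: √d = [4; 8] (ℓ=1, odd), read p_1/q_1
step 0: (4, 1)  from 4·(1,0) + (0,1)
step 1: (33, 8)  from 8·(4,1) + (1,0)
→ (33, 8).  Check: 33²=1089, 17·8²=1088, difference 1.
k=2:  x_2 = 33·33+17·8·8 = 2177,  y_2 = 33·8+8·33 = 528
k=3:  x_3 = 33·2177+17·8·528 = 143649,  y_3 = 33·528+8·2177 = 34840
k=4:  x_4 = 33·143649+17·8·34840 = 9478657,  y_4 = 33·34840+8·143649 = 2298912

33 8
2177 528
143649 34840
9478657 2298912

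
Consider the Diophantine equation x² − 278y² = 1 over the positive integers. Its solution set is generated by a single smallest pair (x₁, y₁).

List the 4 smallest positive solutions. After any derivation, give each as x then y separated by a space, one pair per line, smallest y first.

2501 150
12510001 750300
62575022501 3753000450
313000250040001 18772507500600

√278 = [16; 1,2,16,2,1,32, …], period ℓ=6 (even) → k=5
i=0: a=16 ⇒ p=16, q=1
i=1: a=1 ⇒ p=17, q=1
i=2: a=2 ⇒ p=50, q=3
i=3: a=16 ⇒ p=817, q=49
i=4: a=2 ⇒ p=1684, q=101
i=5: a=1 ⇒ p=2501, q=150
fundamental: x₁=2501, y₁=150  (since 6255001 − 278·22500 = 1)
(2501+150√278)^2 = 12510001 + 750300√278
(2501+150√278)^3 = 62575022501 + 3753000450√278
(2501+150√278)^4 = 313000250040001 + 18772507500600√278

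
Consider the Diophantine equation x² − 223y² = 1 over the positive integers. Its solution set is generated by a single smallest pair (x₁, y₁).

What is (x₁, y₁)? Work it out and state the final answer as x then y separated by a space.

224 15

√223 → a₀=14, period (1,13,1,28); ℓ=4 even so k=3
i=0: a=14 ⇒ p=14, q=1
i=1: a=1 ⇒ p=15, q=1
i=2: a=13 ⇒ p=209, q=14
i=3: a=1 ⇒ p=224, q=15
(x₁, y₁) = (224, 15);  224² − 223·15² = 1 ✓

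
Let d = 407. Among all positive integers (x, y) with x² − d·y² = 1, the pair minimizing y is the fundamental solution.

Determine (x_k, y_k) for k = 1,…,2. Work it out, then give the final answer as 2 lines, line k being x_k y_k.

2663 132
14183137 703032

d=407: √d = [20; 5,1,2,1,5,40] (ℓ=6, even), read p_5/q_5
a_0=20:  p_0=20·1+0=20,  q_0=20·0+1=1
a_1=5:  p_1=5·20+1=101,  q_1=5·1+0=5
…
a_4=1:  p_4=1·343+121=464,  q_4=1·17+6=23
a_5=5:  p_5=5·464+343=2663,  q_5=5·23+17=132
fundamental: x₁=2663, y₁=132  (since 7091569 − 407·17424 = 1)
k=2:  x_2 = 2663·2663+407·132·132 = 14183137,  y_2 = 2663·132+132·2663 = 703032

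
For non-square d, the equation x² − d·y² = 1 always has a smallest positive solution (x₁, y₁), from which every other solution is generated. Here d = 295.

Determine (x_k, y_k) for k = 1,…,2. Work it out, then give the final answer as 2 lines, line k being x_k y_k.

2024999 117900
8201241900001 477494764200

√295 → a₀=17, period (5,1,2,3,2,6,2,3,2,1,5,34); ℓ=12 even so k=11
a_0=17:  p_0=17·1+0=17,  q_0=17·0+1=1
…
a_2=1:  p_2=1·86+17=103,  q_2=1·5+1=6
a_3=2:  p_3=2·103+86=292,  q_3=2·6+5=17
…
a_7=2:  p_7=2·14479+2250=31208,  q_7=2·843+131=1817
…
a_10=1:  p_10=1·247414+108103=355517,  q_10=1·14405+6294=20699
a_11=5:  p_11=5·355517+247414=2024999,  q_11=5·20699+14405=117900
fundamental: x₁=2024999, y₁=117900  (since 4100620950001 − 295·13900410000 = 1)
(x_2, y_2) = (2024999·2024999 + 295·117900·117900, 2024999·117900 + 117900·2024999) = (8201241900001, 477494764200)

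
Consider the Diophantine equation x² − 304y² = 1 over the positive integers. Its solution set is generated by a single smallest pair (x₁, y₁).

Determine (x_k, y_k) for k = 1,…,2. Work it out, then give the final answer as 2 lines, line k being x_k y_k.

57799 3315
6681448801 383207370

√304 → a₀=17, period (2,3,2,1,1,1,1,1,2,3,2,34); ℓ=12 even so k=11
k=0  a_k=17  p_k/q_k = 17/1
…
k=3  a_k=2  p_k/q_k = 279/16
k=4  a_k=1  p_k/q_k = 401/23
k=5  a_k=1  p_k/q_k = 680/39
k=6  a_k=1  p_k/q_k = 1081/62
k=7  a_k=1  p_k/q_k = 1761/101
k=8  a_k=1  p_k/q_k = 2842/163
k=9  a_k=2  p_k/q_k = 7445/427
k=10  a_k=3  p_k/q_k = 25177/1444
k=11  a_k=2  p_k/q_k = 57799/3315
fundamental: x₁=57799, y₁=3315  (since 3340724401 − 304·10989225 = 1)
(x_2, y_2) = (57799·57799 + 304·3315·3315, 57799·3315 + 3315·57799) = (6681448801, 383207370)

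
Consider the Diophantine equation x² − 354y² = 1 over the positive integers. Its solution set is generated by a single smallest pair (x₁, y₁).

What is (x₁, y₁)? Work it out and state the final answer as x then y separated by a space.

[18; 1,4,2,2,18,2,2,4,1,36] for √354; ℓ=10 ⇒ convergent index 9
a_0=18:  p_0=18·1+0=18,  q_0=18·0+1=1
…
a_2=4:  p_2=4·19+18=94,  q_2=4·1+1=5
…
a_5=18:  p_5=18·508+207=9351,  q_5=18·27+11=497
…
a_7=2:  p_7=2·19210+9351=47771,  q_7=2·1021+497=2539
a_8=4:  p_8=4·47771+19210=210294,  q_8=4·2539+1021=11177
a_9=1:  p_9=1·210294+47771=258065,  q_9=1·11177+2539=13716
→ (258065, 13716).  Check: 258065²=66597544225, 354·13716²=66597544224, difference 1.

258065 13716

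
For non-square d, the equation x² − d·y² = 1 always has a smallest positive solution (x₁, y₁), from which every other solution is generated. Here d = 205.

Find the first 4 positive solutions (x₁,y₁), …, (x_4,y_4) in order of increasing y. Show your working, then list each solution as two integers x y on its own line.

√205 → a₀=14, period (3,6,1,4,1,6,3,28); ℓ=8 even so k=7
step 0: (14, 1)  from 14·(1,0) + (0,1)
step 1: (43, 3)  from 3·(14,1) + (1,0)
…
step 3: (315, 22)  from 1·(272,19) + (43,3)
step 4: (1532, 107)  from 4·(315,22) + (272,19)
step 5: (1847, 129)  from 1·(1532,107) + (315,22)
step 6: (12614, 881)  from 6·(1847,129) + (1532,107)
step 7: (39689, 2772)  from 3·(12614,881) + (1847,129)
→ (39689, 2772).  Check: 39689²=1575216721, 205·2772²=1575216720, difference 1.
(39689+2772√205)^2 = 3150433441 + 220035816√205
(39689+2772√205)^3 = 250075105640009 + 17466002999676√205
(39689+2772√205)^4 = 19850461732342200961 + 1386416385888245712√205

39689 2772
3150433441 220035816
250075105640009 17466002999676
19850461732342200961 1386416385888245712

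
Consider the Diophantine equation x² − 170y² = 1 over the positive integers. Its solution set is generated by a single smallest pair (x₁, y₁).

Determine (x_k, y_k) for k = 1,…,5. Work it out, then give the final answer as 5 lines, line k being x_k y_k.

√170 = [13; 26, …], period ℓ=1 (odd) → k=1
k=0  a_k=13  p_k/q_k = 13/1
k=1  a_k=26  p_k/q_k = 339/26
→ (339, 26).  Check: 339²=114921, 170·26²=114920, difference 1.
k=2:  x_2 = 339·339+170·26·26 = 229841,  y_2 = 339·26+26·339 = 17628
k=3:  x_3 = 339·229841+170·26·17628 = 155831859,  y_3 = 339·17628+26·229841 = 11951758
k=4:  x_4 = 339·155831859+170·26·11951758 = 105653770561,  y_4 = 339·11951758+26·155831859 = 8103274296
k=5:  x_5 = 339·105653770561+170·26·8103274296 = 71633100608499,  y_5 = 339·8103274296+26·105653770561 = 5494008020930

339 26
229841 17628
155831859 11951758
105653770561 8103274296
71633100608499 5494008020930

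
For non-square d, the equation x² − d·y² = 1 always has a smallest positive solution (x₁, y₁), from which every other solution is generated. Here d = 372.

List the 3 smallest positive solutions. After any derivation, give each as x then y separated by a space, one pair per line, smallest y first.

√372 → a₀=19, period (3,2,12,2,3,38); ℓ=6 even so k=5
a_0=19:  p_0=19·1+0=19,  q_0=19·0+1=1
…
a_4=2:  p_4=2·1678+135=3491,  q_4=2·87+7=181
a_5=3:  p_5=3·3491+1678=12151,  q_5=3·181+87=630
fundamental: x₁=12151, y₁=630  (since 147646801 − 372·396900 = 1)
n=2: (12151,630)∘(12151,630) = (12151·12151+372·630·630, 12151·630+630·12151) = (295293601,15310260)
n=3: (295293601,15310260)∘(12151,630) = (12151·295293601+372·630·15310260, 12151·15310260+630·295293601) = (7176225079351,372069937890)

12151 630
295293601 15310260
7176225079351 372069937890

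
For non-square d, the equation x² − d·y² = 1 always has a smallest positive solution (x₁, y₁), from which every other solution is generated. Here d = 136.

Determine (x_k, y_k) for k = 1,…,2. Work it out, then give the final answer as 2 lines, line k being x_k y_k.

35 3
2449 210

d=136: √d = [11; 1,1,1,22] (ℓ=4, even), read p_3/q_3
step 0: (11, 1)  from 11·(1,0) + (0,1)
…
step 2: (23, 2)  from 1·(12,1) + (11,1)
step 3: (35, 3)  from 1·(23,2) + (12,1)
(x₁, y₁) = (35, 3);  35² − 136·3² = 1 ✓
(35+3√136)^2 = 2449 + 210√136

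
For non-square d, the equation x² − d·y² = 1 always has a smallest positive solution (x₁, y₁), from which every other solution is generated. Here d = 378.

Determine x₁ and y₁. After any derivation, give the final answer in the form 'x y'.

8749 450

[19; 2,3,1,4,1,3,2,38] for √378; ℓ=8 ⇒ convergent index 7
step 0: (19, 1)  from 19·(1,0) + (0,1)
…
step 3: (175, 9)  from 1·(136,7) + (39,2)
…
step 5: (1011, 52)  from 1·(836,43) + (175,9)
step 6: (3869, 199)  from 3·(1011,52) + (836,43)
step 7: (8749, 450)  from 2·(3869,199) + (1011,52)
→ (8749, 450).  Check: 8749²=76545001, 378·450²=76545000, difference 1.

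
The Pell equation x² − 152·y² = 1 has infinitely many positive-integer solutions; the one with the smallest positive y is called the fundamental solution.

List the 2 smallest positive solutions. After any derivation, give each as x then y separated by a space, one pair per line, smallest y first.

37 3
2737 222

√152 → a₀=12, period (3,24); ℓ=2 even so k=1
i=0: a=12 ⇒ p=12, q=1
i=1: a=3 ⇒ p=37, q=3
fundamental: x₁=37, y₁=3  (since 1369 − 152·9 = 1)
(x_2, y_2) = (37·37 + 152·3·3, 37·3 + 3·37) = (2737, 222)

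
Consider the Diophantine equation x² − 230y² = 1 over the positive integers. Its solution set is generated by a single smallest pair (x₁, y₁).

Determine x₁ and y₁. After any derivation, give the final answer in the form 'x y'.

[15; 6,30] for √230; ℓ=2 ⇒ convergent index 1
a_0=15:  p_0=15·1+0=15,  q_0=15·0+1=1
a_1=6:  p_1=6·15+1=91,  q_1=6·1+0=6
fundamental: x₁=91, y₁=6  (since 8281 − 230·36 = 1)

91 6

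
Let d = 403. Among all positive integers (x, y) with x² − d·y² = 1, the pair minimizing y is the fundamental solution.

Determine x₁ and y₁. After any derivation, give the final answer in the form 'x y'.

669878 33369

[20; 13,2,1,3,1,3,1,2,13,40] for √403; ℓ=10 ⇒ convergent index 9
step 0: (20, 1)  from 20·(1,0) + (0,1)
…
step 2: (542, 27)  from 2·(261,13) + (20,1)
step 3: (803, 40)  from 1·(542,27) + (261,13)
…
step 6: (14213, 708)  from 3·(3754,187) + (2951,147)
step 7: (17967, 895)  from 1·(14213,708) + (3754,187)
step 8: (50147, 2498)  from 2·(17967,895) + (14213,708)
step 9: (669878, 33369)  from 13·(50147,2498) + (17967,895)
(x₁, y₁) = (669878, 33369);  669878² − 403·33369² = 1 ✓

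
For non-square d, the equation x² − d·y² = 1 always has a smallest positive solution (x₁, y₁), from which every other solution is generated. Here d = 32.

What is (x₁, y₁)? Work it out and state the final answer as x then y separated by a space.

17 3

√32 = [5; 1,1,1,10, …], period ℓ=4 (even) → k=3
a_0=5:  p_0=5·1+0=5,  q_0=5·0+1=1
a_1=1:  p_1=1·5+1=6,  q_1=1·1+0=1
a_2=1:  p_2=1·6+5=11,  q_2=1·1+1=2
a_3=1:  p_3=1·11+6=17,  q_3=1·2+1=3
fundamental: x₁=17, y₁=3  (since 289 − 32·9 = 1)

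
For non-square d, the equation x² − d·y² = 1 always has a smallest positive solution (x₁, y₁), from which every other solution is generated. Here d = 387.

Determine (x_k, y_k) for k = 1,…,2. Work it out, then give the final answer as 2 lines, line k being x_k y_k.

√387 = [19; 1,2,19,2,1,38, …], period ℓ=6 (even) → k=5
a_0=19:  p_0=19·1+0=19,  q_0=19·0+1=1
a_1=1:  p_1=1·19+1=20,  q_1=1·1+0=1
a_2=2:  p_2=2·20+19=59,  q_2=2·1+1=3
a_3=19:  p_3=19·59+20=1141,  q_3=19·3+1=58
a_4=2:  p_4=2·1141+59=2341,  q_4=2·58+3=119
a_5=1:  p_5=1·2341+1141=3482,  q_5=1·119+58=177
→ (3482, 177).  Check: 3482²=12124324, 387·177²=12124323, difference 1.
(3482+177√387)^2 = 24248647 + 1232628√387

3482 177
24248647 1232628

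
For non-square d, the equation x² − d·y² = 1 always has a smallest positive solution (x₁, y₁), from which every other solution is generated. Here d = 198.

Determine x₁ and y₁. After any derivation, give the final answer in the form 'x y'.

197 14

√198 → a₀=14, period (14,28); ℓ=2 even so k=1
k=0  a_k=14  p_k/q_k = 14/1
k=1  a_k=14  p_k/q_k = 197/14
(x₁, y₁) = (197, 14);  197² − 198·14² = 1 ✓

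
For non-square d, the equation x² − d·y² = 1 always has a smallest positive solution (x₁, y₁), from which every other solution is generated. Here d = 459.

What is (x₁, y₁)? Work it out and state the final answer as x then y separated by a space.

d=459: √d = [21; 2,2,1,4,21,4,1,2,2,42] (ℓ=10, even), read p_9/q_9
a_0=21:  p_0=21·1+0=21,  q_0=21·0+1=1
a_1=2:  p_1=2·21+1=43,  q_1=2·1+0=2
…
a_3=1:  p_3=1·107+43=150,  q_3=1·5+2=7
…
a_8=2:  p_8=2·75692+60695=212079,  q_8=2·3533+2833=9899
a_9=2:  p_9=2·212079+75692=499850,  q_9=2·9899+3533=23331
(x₁, y₁) = (499850, 23331);  499850² − 459·23331² = 1 ✓

499850 23331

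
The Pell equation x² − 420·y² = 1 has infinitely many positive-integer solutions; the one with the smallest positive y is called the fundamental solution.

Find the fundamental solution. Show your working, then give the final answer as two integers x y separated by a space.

41 2

d=420: √d = [20; 2,40] (ℓ=2, even), read p_1/q_1
i=0: a=20 ⇒ p=20, q=1
i=1: a=2 ⇒ p=41, q=2
fundamental: x₁=41, y₁=2  (since 1681 − 420·4 = 1)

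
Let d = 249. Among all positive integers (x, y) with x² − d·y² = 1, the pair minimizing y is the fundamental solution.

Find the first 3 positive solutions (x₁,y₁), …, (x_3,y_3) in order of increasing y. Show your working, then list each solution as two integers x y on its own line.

8553815 542076
146335502108449 9273635639880
2503453625935556812055 158649927281879742324

[15; 1,3,1,1,5,…,3,1,30] for √249; ℓ=16 ⇒ convergent index 15
a_0=15:  p_0=15·1+0=15,  q_0=15·0+1=1
…
a_3=1:  p_3=1·63+16=79,  q_3=1·4+1=5
a_4=1:  p_4=1·79+63=142,  q_4=1·5+4=9
…
a_7=3:  p_7=3·931+789=3582,  q_7=3·59+50=227
…
a_10=1:  p_10=1·113835+36751=150586,  q_10=1·7214+2329=9543
a_11=5:  p_11=5·150586+113835=866765,  q_11=5·9543+7214=54929
a_12=1:  p_12=1·866765+150586=1017351,  q_12=1·54929+9543=64472
…
a_14=3:  p_14=3·1884116+1017351=6669699,  q_14=3·119401+64472=422675
a_15=1:  p_15=1·6669699+1884116=8553815,  q_15=1·422675+119401=542076
fundamental: x₁=8553815, y₁=542076  (since 73167751054225 − 249·293846389776 = 1)
(8553815+542076√249)^2 = 146335502108449 + 9273635639880√249
(8553815+542076√249)^3 = 2503453625935556812055 + 158649927281879742324√249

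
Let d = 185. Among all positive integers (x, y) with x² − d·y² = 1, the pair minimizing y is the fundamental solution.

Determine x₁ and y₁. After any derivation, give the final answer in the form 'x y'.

√185 → a₀=13, period (1,1,1,1,26); ℓ=5 odd so k=9
i=0: a=13 ⇒ p=13, q=1
i=1: a=1 ⇒ p=14, q=1
…
i=4: a=1 ⇒ p=68, q=5
i=5: a=26 ⇒ p=1809, q=133
i=6: a=1 ⇒ p=1877, q=138
…
i=8: a=1 ⇒ p=5563, q=409
i=9: a=1 ⇒ p=9249, q=680
(x₁, y₁) = (9249, 680);  9249² − 185·680² = 1 ✓

9249 680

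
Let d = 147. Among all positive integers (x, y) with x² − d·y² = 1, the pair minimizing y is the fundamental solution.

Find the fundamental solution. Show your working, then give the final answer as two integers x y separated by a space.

97 8

[12; 8,24] for √147; ℓ=2 ⇒ convergent index 1
k=0  a_k=12  p_k/q_k = 12/1
k=1  a_k=8  p_k/q_k = 97/8
(x₁, y₁) = (97, 8);  97² − 147·8² = 1 ✓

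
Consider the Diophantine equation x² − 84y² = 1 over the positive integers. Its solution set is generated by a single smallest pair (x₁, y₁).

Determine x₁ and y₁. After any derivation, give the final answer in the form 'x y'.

55 6

√84 → a₀=9, period (6,18); ℓ=2 even so k=1
i=0: a=9 ⇒ p=9, q=1
i=1: a=6 ⇒ p=55, q=6
fundamental: x₁=55, y₁=6  (since 3025 − 84·36 = 1)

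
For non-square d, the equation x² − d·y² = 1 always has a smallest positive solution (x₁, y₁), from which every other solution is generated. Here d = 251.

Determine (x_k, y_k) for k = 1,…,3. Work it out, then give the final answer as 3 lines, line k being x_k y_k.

d=251: √d = [15; 1,5,2,1,2,…,5,1,30] (ℓ=14, even), read p_13/q_13
i=0: a=15 ⇒ p=15, q=1
i=1: a=1 ⇒ p=16, q=1
i=2: a=5 ⇒ p=95, q=6
i=3: a=2 ⇒ p=206, q=13
i=4: a=1 ⇒ p=301, q=19
…
i=7: a=15 ⇒ p=29563, q=1866
i=8: a=2 ⇒ p=61043, q=3853
i=9: a=2 ⇒ p=151649, q=9572
…
i=11: a=2 ⇒ p=577033, q=36422
i=12: a=5 ⇒ p=3097857, q=195535
i=13: a=1 ⇒ p=3674890, q=231957
(x₁, y₁) = (3674890, 231957);  3674890² − 251·231957² = 1 ✓
k=2:  x_2 = 3674890·3674890+251·231957·231957 = 27009633024199,  y_2 = 3674890·231957+231957·3674890 = 1704832919460
k=3:  x_3 = 3674890·27009633024199+251·231957·1704832919460 = 198514860608593651330,  y_3 = 3674890·1704832919460+231957·27009633024199 = 12530146894788486843

3674890 231957
27009633024199 1704832919460
198514860608593651330 12530146894788486843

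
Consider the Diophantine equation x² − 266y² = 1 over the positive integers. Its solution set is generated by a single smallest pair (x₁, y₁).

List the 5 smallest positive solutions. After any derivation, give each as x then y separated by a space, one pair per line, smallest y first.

[16; 3,4,3,32] for √266; ℓ=4 ⇒ convergent index 3
i=0: a=16 ⇒ p=16, q=1
i=1: a=3 ⇒ p=49, q=3
i=2: a=4 ⇒ p=212, q=13
i=3: a=3 ⇒ p=685, q=42
→ (685, 42).  Check: 685²=469225, 266·42²=469224, difference 1.
k=2:  x_2 = 685·685+266·42·42 = 938449,  y_2 = 685·42+42·685 = 57540
k=3:  x_3 = 685·938449+266·42·57540 = 1285674445,  y_3 = 685·57540+42·938449 = 78829758
k=4:  x_4 = 685·1285674445+266·42·78829758 = 1761373051201,  y_4 = 685·78829758+42·1285674445 = 107996710920
k=5:  x_5 = 685·1761373051201+266·42·107996710920 = 2413079794470925,  y_5 = 685·107996710920+42·1761373051201 = 147955415130642

685 42
938449 57540
1285674445 78829758
1761373051201 107996710920
2413079794470925 147955415130642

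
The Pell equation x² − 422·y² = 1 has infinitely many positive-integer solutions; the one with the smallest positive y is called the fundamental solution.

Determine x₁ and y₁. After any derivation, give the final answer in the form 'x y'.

d=422: √d = [20; 1,1,5,2,1,…,1,1,40] (ℓ=14, even), read p_13/q_13
step 0: (20, 1)  from 20·(1,0) + (0,1)
…
step 2: (41, 2)  from 1·(21,1) + (20,1)
…
step 4: (493, 24)  from 2·(226,11) + (41,2)
…
step 7: (53719, 2615)  from 20·(2650,129) + (719,35)
…
step 9: (217526, 10589)  from 1·(163807,7974) + (53719,2615)
…
step 12: (3810680, 185501)  from 1·(3211821,156349) + (598859,29152)
step 13: (7022501, 341850)  from 1·(3810680,185501) + (3211821,156349)
fundamental: x₁=7022501, y₁=341850  (since 49315520295001 − 422·116861422500 = 1)

7022501 341850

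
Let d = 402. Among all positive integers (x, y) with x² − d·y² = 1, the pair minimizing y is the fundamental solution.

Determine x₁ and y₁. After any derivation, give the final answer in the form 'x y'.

√402 → a₀=20, period (20,40); ℓ=2 even so k=1
k=0  a_k=20  p_k/q_k = 20/1
k=1  a_k=20  p_k/q_k = 401/20
(x₁, y₁) = (401, 20);  401² − 402·20² = 1 ✓

401 20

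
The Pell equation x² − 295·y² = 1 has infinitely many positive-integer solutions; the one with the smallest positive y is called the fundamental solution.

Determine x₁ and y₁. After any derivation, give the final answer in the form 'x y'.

d=295: √d = [17; 5,1,2,3,2,6,2,3,2,1,5,34] (ℓ=12, even), read p_11/q_11
i=0: a=17 ⇒ p=17, q=1
…
i=2: a=1 ⇒ p=103, q=6
i=3: a=2 ⇒ p=292, q=17
i=4: a=3 ⇒ p=979, q=57
…
i=6: a=6 ⇒ p=14479, q=843
i=7: a=2 ⇒ p=31208, q=1817
…
i=10: a=1 ⇒ p=355517, q=20699
i=11: a=5 ⇒ p=2024999, q=117900
→ (2024999, 117900).  Check: 2024999²=4100620950001, 295·117900²=4100620950000, difference 1.

2024999 117900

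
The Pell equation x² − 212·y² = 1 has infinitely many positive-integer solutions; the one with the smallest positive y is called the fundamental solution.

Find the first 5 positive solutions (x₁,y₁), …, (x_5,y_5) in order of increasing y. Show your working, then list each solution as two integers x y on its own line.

[14; 1,1,3,1,1,…,1,1,28] for √212; ℓ=14 ⇒ convergent index 13
a_0=14:  p_0=14·1+0=14,  q_0=14·0+1=1
a_1=1:  p_1=1·14+1=15,  q_1=1·1+0=1
a_2=1:  p_2=1·15+14=29,  q_2=1·1+1=2
a_3=3:  p_3=3·29+15=102,  q_3=3·2+1=7
a_4=1:  p_4=1·102+29=131,  q_4=1·7+2=9
a_5=1:  p_5=1·131+102=233,  q_5=1·9+7=16
a_6=1:  p_6=1·233+131=364,  q_6=1·16+9=25
a_7=6:  p_7=6·364+233=2417,  q_7=6·25+16=166
…
a_10=1:  p_10=1·5198+2781=7979,  q_10=1·357+191=548
a_11=3:  p_11=3·7979+5198=29135,  q_11=3·548+357=2001
a_12=1:  p_12=1·29135+7979=37114,  q_12=1·2001+548=2549
a_13=1:  p_13=1·37114+29135=66249,  q_13=1·2549+2001=4550
→ (66249, 4550).  Check: 66249²=4388930001, 212·4550²=4388930000, difference 1.
k=2:  x_2 = 66249·66249+212·4550·4550 = 8777860001,  y_2 = 66249·4550+4550·66249 = 602865900
k=3:  x_3 = 66249·8777860001+212·4550·602865900 = 1163048894346249,  y_3 = 66249·602865900+4550·8777860001 = 79878526013650
k=4:  x_4 = 66249·1163048894346249+212·4550·79878526013650 = 154101652394311440001,  y_4 = 66249·79878526013650+4550·1163048894346249 = 10583744939153731800
k=5:  x_5 = 66249·154101652394311440001+212·4550·10583744939153731800 = 20418160737778428282906249,  y_5 = 66249·10583744939153731800+4550·154101652394311440001 = 1402325036868112630022750

66249 4550
8777860001 602865900
1163048894346249 79878526013650
154101652394311440001 10583744939153731800
20418160737778428282906249 1402325036868112630022750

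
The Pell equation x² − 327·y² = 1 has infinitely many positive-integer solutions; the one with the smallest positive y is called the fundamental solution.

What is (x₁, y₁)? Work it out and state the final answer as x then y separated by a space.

217 12

d=327: √d = [18; 12,36] (ℓ=2, even), read p_1/q_1
a_0=18:  p_0=18·1+0=18,  q_0=18·0+1=1
a_1=12:  p_1=12·18+1=217,  q_1=12·1+0=12
→ (217, 12).  Check: 217²=47089, 327·12²=47088, difference 1.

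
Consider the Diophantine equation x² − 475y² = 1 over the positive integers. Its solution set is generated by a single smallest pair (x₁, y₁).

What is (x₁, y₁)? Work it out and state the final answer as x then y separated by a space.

d=475: √d = [21; 1,3,1,6,2,6,1,3,1,42] (ℓ=10, even), read p_9/q_9
k=0  a_k=21  p_k/q_k = 21/1
k=1  a_k=1  p_k/q_k = 22/1
…
k=6  a_k=6  p_k/q_k = 10287/472
…
k=8  a_k=3  p_k/q_k = 45921/2107
k=9  a_k=1  p_k/q_k = 57799/2652
→ (57799, 2652).  Check: 57799²=3340724401, 475·2652²=3340724400, difference 1.

57799 2652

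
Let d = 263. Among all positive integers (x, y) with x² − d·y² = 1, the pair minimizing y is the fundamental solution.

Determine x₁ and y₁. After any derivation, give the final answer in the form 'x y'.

139128 8579

√263 = [16; 4,1,1,1,1,15,1,1,1,1,4,32, …], period ℓ=12 (even) → k=11
k=0  a_k=16  p_k/q_k = 16/1
…
k=2  a_k=1  p_k/q_k = 81/5
k=3  a_k=1  p_k/q_k = 146/9
k=4  a_k=1  p_k/q_k = 227/14
…
k=8  a_k=1  p_k/q_k = 12017/741
k=9  a_k=1  p_k/q_k = 18212/1123
k=10  a_k=1  p_k/q_k = 30229/1864
k=11  a_k=4  p_k/q_k = 139128/8579
→ (139128, 8579).  Check: 139128²=19356600384, 263·8579²=19356600383, difference 1.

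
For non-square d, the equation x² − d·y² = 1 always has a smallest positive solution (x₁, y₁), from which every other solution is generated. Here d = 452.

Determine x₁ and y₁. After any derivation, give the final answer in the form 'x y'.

d=452: √d = [21; 3,1,5,3,10,3,5,1,3,42] (ℓ=10, even), read p_9/q_9
i=0: a=21 ⇒ p=21, q=1
i=1: a=3 ⇒ p=64, q=3
i=2: a=1 ⇒ p=85, q=4
i=3: a=5 ⇒ p=489, q=23
…
i=6: a=3 ⇒ p=49579, q=2332
i=7: a=5 ⇒ p=263904, q=12413
i=8: a=1 ⇒ p=313483, q=14745
i=9: a=3 ⇒ p=1204353, q=56648
fundamental: x₁=1204353, y₁=56648  (since 1450466148609 − 452·3208995904 = 1)

1204353 56648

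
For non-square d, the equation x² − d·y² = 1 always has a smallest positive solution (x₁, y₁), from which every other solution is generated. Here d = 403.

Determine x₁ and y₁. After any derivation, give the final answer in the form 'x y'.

669878 33369

√403 → a₀=20, period (13,2,1,3,1,3,1,2,13,40); ℓ=10 even so k=9
step 0: (20, 1)  from 20·(1,0) + (0,1)
…
step 3: (803, 40)  from 1·(542,27) + (261,13)
step 4: (2951, 147)  from 3·(803,40) + (542,27)
step 5: (3754, 187)  from 1·(2951,147) + (803,40)
step 6: (14213, 708)  from 3·(3754,187) + (2951,147)
step 7: (17967, 895)  from 1·(14213,708) + (3754,187)
step 8: (50147, 2498)  from 2·(17967,895) + (14213,708)
step 9: (669878, 33369)  from 13·(50147,2498) + (17967,895)
→ (669878, 33369).  Check: 669878²=448736534884, 403·33369²=448736534883, difference 1.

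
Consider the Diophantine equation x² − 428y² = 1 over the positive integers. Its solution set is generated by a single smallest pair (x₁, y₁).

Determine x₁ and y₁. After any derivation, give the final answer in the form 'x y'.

√428 → a₀=20, period (1,2,4,1,5,10,5,1,4,2,1,40); ℓ=12 even so k=11
k=0  a_k=20  p_k/q_k = 20/1
k=1  a_k=1  p_k/q_k = 21/1
…
k=3  a_k=4  p_k/q_k = 269/13
k=4  a_k=1  p_k/q_k = 331/16
…
k=6  a_k=10  p_k/q_k = 19571/946
k=7  a_k=5  p_k/q_k = 99779/4823
…
k=9  a_k=4  p_k/q_k = 577179/27899
k=10  a_k=2  p_k/q_k = 1273708/61567
k=11  a_k=1  p_k/q_k = 1850887/89466
→ (1850887, 89466).  Check: 1850887²=3425782686769, 428·89466²=3425782686768, difference 1.

1850887 89466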